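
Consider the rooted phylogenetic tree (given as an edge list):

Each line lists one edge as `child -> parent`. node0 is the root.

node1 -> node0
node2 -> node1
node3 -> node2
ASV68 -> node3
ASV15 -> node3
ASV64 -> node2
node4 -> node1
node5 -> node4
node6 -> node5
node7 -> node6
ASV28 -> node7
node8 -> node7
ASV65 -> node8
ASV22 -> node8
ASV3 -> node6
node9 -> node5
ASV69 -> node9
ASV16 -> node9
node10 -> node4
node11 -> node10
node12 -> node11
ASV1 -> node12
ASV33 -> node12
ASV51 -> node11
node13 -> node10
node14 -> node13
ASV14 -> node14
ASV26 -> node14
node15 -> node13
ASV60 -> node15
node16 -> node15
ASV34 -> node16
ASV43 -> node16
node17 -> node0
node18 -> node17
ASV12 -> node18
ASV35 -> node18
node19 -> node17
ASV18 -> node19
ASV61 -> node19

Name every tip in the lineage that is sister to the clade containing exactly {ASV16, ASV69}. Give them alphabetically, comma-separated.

ASV22, ASV28, ASV3, ASV65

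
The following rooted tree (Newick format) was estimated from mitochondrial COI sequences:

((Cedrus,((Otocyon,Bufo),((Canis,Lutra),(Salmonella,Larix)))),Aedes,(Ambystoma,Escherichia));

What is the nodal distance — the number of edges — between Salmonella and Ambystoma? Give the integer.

The MRCA of Salmonella and Ambystoma is the root of the tree.
From Salmonella up to that node: 5 branches. From Ambystoma up to the same node: 2 branches. Total: 5 + 2 = 7.

7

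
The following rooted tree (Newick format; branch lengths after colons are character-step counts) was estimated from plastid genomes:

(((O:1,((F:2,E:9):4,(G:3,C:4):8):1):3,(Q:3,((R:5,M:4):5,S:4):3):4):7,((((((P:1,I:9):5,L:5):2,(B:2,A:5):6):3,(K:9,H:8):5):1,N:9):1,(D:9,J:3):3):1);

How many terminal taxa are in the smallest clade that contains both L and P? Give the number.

3

The MRCA of L and P is the node subtending ((P,I),L).
That clade contains 3 terminal taxa: I, L, P.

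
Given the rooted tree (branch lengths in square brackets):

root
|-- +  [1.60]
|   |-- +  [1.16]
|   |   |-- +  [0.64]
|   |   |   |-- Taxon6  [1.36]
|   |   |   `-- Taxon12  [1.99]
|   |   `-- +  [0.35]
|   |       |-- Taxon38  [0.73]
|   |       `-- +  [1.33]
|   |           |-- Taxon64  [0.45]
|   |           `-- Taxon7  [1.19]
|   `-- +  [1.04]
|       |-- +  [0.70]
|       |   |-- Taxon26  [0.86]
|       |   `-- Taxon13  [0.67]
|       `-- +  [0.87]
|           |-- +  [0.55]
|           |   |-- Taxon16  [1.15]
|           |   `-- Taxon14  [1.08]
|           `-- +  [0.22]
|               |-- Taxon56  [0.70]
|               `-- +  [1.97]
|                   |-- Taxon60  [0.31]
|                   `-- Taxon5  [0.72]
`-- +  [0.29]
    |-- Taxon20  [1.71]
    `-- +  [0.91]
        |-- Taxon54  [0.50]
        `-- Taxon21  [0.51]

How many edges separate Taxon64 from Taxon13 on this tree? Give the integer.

The MRCA of Taxon64 and Taxon13 is the node subtending (((Taxon6,Taxon12),(Taxon38,(Taxon64,Taxon7))),((Taxon26,Taxon13),((Taxon16,Taxon14),(Taxon56,(Taxon60,Taxon5))))).
From Taxon64 up to that node: 4 branches. From Taxon13 up to the same node: 3 branches. Total: 4 + 3 = 7.

7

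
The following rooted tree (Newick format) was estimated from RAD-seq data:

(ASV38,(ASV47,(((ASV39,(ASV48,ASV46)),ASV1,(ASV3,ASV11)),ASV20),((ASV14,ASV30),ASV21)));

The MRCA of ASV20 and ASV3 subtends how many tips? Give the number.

7

The MRCA of ASV20 and ASV3 is the node subtending (((ASV39,(ASV48,ASV46)),ASV1,(ASV3,ASV11)),ASV20).
That clade contains 7 terminal taxa: ASV1, ASV11, ASV20, ASV3, ASV39, ASV46, ASV48.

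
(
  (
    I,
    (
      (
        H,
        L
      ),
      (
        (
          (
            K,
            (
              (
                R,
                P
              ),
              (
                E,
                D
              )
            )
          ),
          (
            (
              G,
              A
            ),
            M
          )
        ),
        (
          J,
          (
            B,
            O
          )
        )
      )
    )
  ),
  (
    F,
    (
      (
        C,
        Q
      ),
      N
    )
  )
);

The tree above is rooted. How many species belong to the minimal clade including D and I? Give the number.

The MRCA of D and I is the node subtending (I,((H,L),(((K,((R,P),(E,D))),((G,A),M)),(J,(B,O))))).
That clade contains 14 terminal taxa: A, B, D, E, G, H, I, J, K, L, M, O, P, R.

14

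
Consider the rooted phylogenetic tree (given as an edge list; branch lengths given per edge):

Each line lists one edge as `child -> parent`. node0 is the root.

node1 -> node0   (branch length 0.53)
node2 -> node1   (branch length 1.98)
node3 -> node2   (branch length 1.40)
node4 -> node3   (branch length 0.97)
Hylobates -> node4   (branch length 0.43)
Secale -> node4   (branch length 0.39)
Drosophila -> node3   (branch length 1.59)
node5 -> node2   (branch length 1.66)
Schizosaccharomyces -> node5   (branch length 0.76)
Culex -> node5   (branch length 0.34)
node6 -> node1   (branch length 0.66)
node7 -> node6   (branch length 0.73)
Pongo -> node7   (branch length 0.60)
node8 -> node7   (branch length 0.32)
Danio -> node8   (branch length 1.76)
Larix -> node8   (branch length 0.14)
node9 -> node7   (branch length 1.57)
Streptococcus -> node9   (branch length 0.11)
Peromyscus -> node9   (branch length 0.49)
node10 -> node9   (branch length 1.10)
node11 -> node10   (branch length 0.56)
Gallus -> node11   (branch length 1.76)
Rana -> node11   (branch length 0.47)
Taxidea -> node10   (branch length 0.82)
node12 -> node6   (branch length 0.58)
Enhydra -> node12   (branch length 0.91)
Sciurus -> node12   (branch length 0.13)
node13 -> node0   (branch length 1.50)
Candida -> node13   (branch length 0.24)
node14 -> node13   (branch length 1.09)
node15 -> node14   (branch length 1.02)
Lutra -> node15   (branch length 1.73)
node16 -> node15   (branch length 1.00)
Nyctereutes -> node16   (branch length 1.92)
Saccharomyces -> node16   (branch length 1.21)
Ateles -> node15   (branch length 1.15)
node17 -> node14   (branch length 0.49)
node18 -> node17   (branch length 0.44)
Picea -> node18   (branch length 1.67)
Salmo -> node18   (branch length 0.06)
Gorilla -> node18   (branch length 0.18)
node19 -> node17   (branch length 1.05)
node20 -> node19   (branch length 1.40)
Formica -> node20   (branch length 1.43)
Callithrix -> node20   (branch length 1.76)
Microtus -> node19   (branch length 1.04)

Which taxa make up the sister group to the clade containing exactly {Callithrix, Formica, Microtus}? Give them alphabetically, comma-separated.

Gorilla, Picea, Salmo

The clade containing exactly {Callithrix, Formica, Microtus} attaches to the tree at the node subtending ((Picea,Salmo,Gorilla),((Formica,Callithrix),Microtus)).
The other lineage descending from that same node — the sister group — is (Picea,Salmo,Gorilla); its 3 tips in alphabetical order are the answer.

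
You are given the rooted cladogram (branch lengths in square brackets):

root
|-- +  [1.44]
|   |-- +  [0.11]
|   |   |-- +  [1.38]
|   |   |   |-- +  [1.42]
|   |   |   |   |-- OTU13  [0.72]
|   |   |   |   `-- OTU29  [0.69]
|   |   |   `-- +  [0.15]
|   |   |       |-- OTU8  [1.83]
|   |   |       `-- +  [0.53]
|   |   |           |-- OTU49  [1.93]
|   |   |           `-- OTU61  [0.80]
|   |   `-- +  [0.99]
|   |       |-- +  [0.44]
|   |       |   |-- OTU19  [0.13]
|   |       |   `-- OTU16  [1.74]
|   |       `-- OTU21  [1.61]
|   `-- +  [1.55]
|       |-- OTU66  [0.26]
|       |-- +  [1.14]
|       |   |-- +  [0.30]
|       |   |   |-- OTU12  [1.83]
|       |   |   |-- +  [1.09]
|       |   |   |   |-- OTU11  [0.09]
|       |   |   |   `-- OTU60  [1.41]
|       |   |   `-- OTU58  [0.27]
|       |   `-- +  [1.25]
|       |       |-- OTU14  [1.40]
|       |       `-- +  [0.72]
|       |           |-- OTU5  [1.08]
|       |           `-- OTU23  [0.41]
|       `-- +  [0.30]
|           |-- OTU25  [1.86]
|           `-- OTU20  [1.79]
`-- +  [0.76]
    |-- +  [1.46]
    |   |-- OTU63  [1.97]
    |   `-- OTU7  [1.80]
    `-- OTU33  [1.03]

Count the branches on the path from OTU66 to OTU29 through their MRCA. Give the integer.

The MRCA of OTU66 and OTU29 is the node subtending ((((OTU13,OTU29),(OTU8,(OTU49,OTU61))),((OTU19,OTU16),OTU21)),(OTU66,((OTU12,(OTU11,OTU60),OTU58),(OTU14,(OTU5,OTU23))),(OTU25,OTU20))).
From OTU66 up to that node: 2 branches. From OTU29 up to the same node: 4 branches. Total: 2 + 4 = 6.

6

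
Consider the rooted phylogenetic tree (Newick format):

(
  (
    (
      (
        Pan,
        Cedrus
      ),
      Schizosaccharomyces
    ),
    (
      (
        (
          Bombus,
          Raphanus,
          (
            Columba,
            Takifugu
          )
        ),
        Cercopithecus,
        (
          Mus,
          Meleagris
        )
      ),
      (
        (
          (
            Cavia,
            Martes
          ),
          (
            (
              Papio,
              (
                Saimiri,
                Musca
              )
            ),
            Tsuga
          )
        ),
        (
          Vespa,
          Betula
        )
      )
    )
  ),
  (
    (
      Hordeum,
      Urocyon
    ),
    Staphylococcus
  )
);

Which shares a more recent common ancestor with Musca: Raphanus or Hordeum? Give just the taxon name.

The MRCA of Musca and Raphanus subtends (((Bombus,Raphanus,(Columba,Takifugu)),Cercopithecus,(Mus,Meleagris)),(((Cavia,Martes),((Papio,(Saimiri,Musca)),Tsuga)),(Vespa,Betula))) (15 taxa).
The MRCA of Musca and Hordeum is the root, subtending the entire tree (21 taxa).
The first is nested inside the second, so Musca shares a more recent common ancestor with Raphanus.

Raphanus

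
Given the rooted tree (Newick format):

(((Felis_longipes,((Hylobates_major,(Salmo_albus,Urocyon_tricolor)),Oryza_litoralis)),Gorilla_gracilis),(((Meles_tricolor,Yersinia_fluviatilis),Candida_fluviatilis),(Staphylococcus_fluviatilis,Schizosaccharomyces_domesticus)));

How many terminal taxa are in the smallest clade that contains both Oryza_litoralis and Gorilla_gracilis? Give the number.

The MRCA of Oryza_litoralis and Gorilla_gracilis is the node subtending ((Felis_longipes,((Hylobates_major,(Salmo_albus,Urocyon_tricolor)),Oryza_litoralis)),Gorilla_gracilis).
That clade contains 6 terminal taxa: Felis_longipes, Gorilla_gracilis, Hylobates_major, Oryza_litoralis, Salmo_albus, Urocyon_tricolor.

6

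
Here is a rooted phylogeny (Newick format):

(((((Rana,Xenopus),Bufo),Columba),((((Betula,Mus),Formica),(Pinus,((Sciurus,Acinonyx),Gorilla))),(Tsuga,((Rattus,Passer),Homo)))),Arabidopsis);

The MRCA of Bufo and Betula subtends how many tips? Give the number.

The MRCA of Bufo and Betula is the node subtending ((((Rana,Xenopus),Bufo),Columba),((((Betula,Mus),Formica),(Pinus,((Sciurus,Acinonyx),Gorilla))),(Tsuga,((Rattus,Passer),Homo)))).
That clade contains 15 terminal taxa: Acinonyx, Betula, Bufo, Columba, Formica, Gorilla, Homo, Mus, Passer, Pinus, Rana, Rattus, Sciurus, Tsuga, Xenopus.

15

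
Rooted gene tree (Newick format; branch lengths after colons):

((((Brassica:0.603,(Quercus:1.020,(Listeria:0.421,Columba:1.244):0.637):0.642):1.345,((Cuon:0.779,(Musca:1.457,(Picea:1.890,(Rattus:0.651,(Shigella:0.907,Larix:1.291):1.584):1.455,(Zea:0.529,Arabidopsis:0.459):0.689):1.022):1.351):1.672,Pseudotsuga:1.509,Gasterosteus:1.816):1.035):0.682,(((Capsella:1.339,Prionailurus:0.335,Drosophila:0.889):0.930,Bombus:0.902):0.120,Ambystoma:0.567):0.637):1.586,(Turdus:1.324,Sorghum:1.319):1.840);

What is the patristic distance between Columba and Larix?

The path runs Columba → … → MRCA → … → Larix; the MRCA is the node subtending ((Brassica,(Quercus,(Listeria,Columba))),((Cuon,(Musca,(Picea,(Rattus,(Shigella,Larix)),(Zea,Arabidopsis)))),Pseudotsuga,Gasterosteus)).
Branch lengths along that path: 1.244 + 0.637 + 0.642 + 1.345 + 1.035 + 1.672 + 1.351 + 1.022 + 1.455 + 1.584 + 1.291 = 13.278.

13.278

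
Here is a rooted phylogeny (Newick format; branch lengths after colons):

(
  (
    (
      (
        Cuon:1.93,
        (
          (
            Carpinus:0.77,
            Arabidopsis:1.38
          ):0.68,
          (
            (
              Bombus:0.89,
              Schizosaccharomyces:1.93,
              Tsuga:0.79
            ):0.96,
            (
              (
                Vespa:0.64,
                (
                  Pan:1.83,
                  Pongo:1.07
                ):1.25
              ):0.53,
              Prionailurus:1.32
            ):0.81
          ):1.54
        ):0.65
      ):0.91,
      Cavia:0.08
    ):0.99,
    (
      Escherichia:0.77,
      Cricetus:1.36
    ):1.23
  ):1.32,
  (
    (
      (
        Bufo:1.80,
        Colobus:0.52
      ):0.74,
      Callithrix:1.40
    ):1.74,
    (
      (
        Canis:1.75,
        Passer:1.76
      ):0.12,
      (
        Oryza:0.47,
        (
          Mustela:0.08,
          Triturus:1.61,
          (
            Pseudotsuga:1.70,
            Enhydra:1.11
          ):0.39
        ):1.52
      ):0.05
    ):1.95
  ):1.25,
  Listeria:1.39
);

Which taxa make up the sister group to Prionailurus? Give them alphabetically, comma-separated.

Pan, Pongo, Vespa

Prionailurus attaches to the tree at the node subtending ((Vespa,(Pan,Pongo)),Prionailurus).
The other lineage descending from that same node — the sister group — is (Vespa,(Pan,Pongo)); its 3 tips in alphabetical order are the answer.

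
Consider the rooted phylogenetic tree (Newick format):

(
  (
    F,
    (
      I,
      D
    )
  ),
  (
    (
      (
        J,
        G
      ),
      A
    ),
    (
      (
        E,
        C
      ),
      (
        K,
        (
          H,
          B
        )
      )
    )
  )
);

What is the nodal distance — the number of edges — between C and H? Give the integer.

The MRCA of C and H is the node subtending ((E,C),(K,(H,B))).
From C up to that node: 2 branches. From H up to the same node: 3 branches. Total: 2 + 3 = 5.

5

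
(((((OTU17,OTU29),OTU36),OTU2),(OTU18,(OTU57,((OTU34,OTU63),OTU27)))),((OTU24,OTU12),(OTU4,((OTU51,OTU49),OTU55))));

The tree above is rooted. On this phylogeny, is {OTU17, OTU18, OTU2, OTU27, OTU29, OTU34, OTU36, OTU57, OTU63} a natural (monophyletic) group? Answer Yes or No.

Yes

The most recent common ancestor of these taxa subtends ((((OTU17,OTU29),OTU36),OTU2),(OTU18,(OTU57,((OTU34,OTU63),OTU27)))).
That clade has exactly 9 tips — every listed taxon and nothing else — so the group is monophyletic.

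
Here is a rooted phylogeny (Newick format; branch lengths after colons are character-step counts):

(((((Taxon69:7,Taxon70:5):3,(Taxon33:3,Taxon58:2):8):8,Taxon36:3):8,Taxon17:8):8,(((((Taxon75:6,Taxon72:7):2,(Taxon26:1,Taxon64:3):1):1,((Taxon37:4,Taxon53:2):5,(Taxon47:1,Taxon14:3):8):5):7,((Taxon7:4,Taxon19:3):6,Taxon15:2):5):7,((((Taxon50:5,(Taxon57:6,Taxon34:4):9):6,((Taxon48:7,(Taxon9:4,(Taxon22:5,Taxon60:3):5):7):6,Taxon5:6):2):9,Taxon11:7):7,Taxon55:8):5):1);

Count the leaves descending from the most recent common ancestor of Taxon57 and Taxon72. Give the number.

21

The MRCA of Taxon57 and Taxon72 is the node subtending (((((Taxon75,Taxon72),(Taxon26,Taxon64)),((Taxon37,Taxon53),(Taxon47,Taxon14))),((Taxon7,Taxon19),Taxon15)),((((Taxon50,(Taxon57,Taxon34)),((Taxon48,(Taxon9,(Taxon22,Taxon60))),Taxon5)),Taxon11),Taxon55)).
That clade contains 21 terminal taxa: Taxon11, Taxon14, Taxon15, Taxon19, Taxon22, Taxon26, Taxon34, Taxon37, Taxon47, Taxon48, Taxon5, Taxon50, Taxon53, Taxon55, Taxon57, Taxon60, Taxon64, Taxon7, Taxon72, Taxon75, Taxon9.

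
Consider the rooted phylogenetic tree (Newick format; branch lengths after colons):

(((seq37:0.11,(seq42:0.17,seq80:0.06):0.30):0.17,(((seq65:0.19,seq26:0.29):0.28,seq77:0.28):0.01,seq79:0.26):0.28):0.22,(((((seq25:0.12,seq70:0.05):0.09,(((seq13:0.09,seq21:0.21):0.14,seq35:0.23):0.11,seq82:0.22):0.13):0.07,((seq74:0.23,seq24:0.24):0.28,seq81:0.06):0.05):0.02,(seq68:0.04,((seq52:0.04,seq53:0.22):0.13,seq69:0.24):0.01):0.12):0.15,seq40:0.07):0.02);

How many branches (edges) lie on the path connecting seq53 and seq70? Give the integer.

The MRCA of seq53 and seq70 is the node subtending ((((seq25,seq70),(((seq13,seq21),seq35),seq82)),((seq74,seq24),seq81)),(seq68,((seq52,seq53),seq69))).
From seq53 up to that node: 4 branches. From seq70 up to the same node: 4 branches. Total: 4 + 4 = 8.

8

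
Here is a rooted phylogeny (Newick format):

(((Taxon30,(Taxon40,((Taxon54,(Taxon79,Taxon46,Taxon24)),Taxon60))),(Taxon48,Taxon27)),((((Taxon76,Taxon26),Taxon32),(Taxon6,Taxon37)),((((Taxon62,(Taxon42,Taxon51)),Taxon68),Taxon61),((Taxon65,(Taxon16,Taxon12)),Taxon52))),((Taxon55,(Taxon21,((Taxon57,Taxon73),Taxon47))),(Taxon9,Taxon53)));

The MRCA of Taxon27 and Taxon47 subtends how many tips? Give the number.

30

The MRCA of Taxon27 and Taxon47 is the root, so the clade is the entire tree.
That clade contains 30 terminal taxa: Taxon12, Taxon16, Taxon21, Taxon24, Taxon26, Taxon27, Taxon30, Taxon32, Taxon37, Taxon40, Taxon42, Taxon46, Taxon47, Taxon48, Taxon51, Taxon52, Taxon53, Taxon54, Taxon55, Taxon57, Taxon6, Taxon60, Taxon61, Taxon62, Taxon65, Taxon68, Taxon73, Taxon76, Taxon79, Taxon9.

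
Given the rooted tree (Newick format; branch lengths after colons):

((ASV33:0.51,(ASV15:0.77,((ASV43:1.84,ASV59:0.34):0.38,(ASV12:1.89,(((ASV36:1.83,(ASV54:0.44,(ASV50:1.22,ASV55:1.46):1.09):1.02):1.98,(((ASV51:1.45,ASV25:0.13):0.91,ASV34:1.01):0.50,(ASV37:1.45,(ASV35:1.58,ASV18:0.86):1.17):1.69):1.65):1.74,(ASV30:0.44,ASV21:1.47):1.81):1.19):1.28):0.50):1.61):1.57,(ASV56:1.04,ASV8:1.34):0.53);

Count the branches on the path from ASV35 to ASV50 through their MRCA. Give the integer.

8

The MRCA of ASV35 and ASV50 is the node subtending ((ASV36,(ASV54,(ASV50,ASV55))),(((ASV51,ASV25),ASV34),(ASV37,(ASV35,ASV18)))).
From ASV35 up to that node: 4 branches. From ASV50 up to the same node: 4 branches. Total: 4 + 4 = 8.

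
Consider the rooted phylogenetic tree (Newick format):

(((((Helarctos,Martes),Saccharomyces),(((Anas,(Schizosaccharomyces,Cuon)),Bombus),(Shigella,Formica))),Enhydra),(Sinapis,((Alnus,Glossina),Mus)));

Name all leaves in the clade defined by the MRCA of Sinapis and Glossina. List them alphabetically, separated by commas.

Tracing Sinapis: it sits inside (Sinapis,((Alnus,Glossina),Mus)).
Tracing Glossina: it sits inside (Alnus,Glossina).
The smallest clade enclosing both is (Sinapis,((Alnus,Glossina),Mus)); the answer is its 4 terminal taxa in alphabetical order.

Alnus, Glossina, Mus, Sinapis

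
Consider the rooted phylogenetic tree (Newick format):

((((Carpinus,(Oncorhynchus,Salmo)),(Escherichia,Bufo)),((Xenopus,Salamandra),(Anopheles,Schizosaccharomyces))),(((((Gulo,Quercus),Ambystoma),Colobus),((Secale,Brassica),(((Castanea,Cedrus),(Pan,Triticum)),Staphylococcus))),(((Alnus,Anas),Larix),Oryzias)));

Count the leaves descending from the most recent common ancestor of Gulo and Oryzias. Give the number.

15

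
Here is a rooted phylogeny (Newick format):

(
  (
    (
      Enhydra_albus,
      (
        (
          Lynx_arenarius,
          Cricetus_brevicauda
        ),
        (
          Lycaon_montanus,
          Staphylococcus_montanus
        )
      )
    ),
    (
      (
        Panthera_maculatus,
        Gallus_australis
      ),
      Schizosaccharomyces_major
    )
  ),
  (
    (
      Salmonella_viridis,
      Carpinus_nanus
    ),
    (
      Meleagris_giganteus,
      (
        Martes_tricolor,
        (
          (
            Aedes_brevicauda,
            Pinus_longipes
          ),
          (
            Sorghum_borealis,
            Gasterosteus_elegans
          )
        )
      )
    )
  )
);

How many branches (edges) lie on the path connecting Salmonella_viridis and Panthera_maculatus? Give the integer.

The MRCA of Salmonella_viridis and Panthera_maculatus is the root of the tree.
From Salmonella_viridis up to that node: 3 branches. From Panthera_maculatus up to the same node: 4 branches. Total: 3 + 4 = 7.

7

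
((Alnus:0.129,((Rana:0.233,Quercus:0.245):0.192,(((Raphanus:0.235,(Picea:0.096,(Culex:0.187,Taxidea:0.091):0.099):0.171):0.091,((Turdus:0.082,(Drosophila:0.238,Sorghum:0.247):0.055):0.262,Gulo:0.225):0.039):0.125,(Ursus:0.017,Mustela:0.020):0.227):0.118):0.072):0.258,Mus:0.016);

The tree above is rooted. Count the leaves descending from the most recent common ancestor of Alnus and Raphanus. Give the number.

13

The MRCA of Alnus and Raphanus is the node subtending (Alnus,((Rana,Quercus),(((Raphanus,(Picea,(Culex,Taxidea))),((Turdus,(Drosophila,Sorghum)),Gulo)),(Ursus,Mustela)))).
That clade contains 13 terminal taxa: Alnus, Culex, Drosophila, Gulo, Mustela, Picea, Quercus, Rana, Raphanus, Sorghum, Taxidea, Turdus, Ursus.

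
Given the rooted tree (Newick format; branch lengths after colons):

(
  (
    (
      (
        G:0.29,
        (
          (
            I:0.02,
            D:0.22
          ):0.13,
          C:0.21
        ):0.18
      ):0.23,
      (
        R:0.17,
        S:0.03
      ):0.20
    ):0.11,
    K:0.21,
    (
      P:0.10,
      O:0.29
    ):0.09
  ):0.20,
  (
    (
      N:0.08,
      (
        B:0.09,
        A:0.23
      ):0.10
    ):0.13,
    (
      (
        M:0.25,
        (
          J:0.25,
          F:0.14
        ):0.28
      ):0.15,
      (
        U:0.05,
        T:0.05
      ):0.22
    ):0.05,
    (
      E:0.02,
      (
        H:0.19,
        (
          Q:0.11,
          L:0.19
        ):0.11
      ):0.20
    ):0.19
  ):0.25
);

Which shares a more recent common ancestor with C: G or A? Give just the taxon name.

The MRCA of C and G subtends (G,((I,D),C)) (4 taxa).
The MRCA of C and A is the root, subtending the entire tree (21 taxa).
The first is nested inside the second, so C shares a more recent common ancestor with G.

G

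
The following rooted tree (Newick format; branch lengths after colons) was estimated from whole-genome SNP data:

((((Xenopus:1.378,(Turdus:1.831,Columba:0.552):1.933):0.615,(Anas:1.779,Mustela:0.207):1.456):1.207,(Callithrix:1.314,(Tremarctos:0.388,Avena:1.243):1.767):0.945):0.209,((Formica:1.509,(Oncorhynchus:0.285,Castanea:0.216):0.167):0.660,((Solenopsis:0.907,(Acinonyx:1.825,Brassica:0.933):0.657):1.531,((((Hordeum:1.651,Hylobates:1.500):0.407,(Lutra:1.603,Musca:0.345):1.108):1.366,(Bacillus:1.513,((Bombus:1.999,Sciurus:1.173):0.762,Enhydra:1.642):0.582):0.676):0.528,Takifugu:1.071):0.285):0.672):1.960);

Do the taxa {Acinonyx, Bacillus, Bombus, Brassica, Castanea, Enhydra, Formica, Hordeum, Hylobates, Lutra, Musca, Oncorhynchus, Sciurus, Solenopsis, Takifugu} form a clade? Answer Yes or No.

Yes

The most recent common ancestor of these taxa subtends ((Formica,(Oncorhynchus,Castanea)),((Solenopsis,(Acinonyx,Brassica)),((((Hordeum,Hylobates),(Lutra,Musca)),(Bacillus,((Bombus,Sciurus),Enhydra))),Takifugu))).
That clade has exactly 15 tips — every listed taxon and nothing else — so the group is monophyletic.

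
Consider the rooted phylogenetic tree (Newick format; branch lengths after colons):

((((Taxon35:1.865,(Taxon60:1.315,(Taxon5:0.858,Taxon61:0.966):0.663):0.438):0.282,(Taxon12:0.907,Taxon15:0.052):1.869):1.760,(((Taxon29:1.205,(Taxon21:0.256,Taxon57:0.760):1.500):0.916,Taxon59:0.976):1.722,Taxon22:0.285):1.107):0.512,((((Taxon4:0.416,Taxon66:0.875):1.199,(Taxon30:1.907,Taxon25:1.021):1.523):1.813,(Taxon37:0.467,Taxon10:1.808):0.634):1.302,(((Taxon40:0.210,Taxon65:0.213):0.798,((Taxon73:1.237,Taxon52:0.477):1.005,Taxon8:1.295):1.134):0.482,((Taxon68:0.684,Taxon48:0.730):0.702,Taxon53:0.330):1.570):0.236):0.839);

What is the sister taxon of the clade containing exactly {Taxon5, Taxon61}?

Taxon60

The clade containing exactly {Taxon5, Taxon61} attaches to the tree at the node subtending (Taxon60,(Taxon5,Taxon61)).
The other lineage descending from that same node — the sister group — is the single tip Taxon60.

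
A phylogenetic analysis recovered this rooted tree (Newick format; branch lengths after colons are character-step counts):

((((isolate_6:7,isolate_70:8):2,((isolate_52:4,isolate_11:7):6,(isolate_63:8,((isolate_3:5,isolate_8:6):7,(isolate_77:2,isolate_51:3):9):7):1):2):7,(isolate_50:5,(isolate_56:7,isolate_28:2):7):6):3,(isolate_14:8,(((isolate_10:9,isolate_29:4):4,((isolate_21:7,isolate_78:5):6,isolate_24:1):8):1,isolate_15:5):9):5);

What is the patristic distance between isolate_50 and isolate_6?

The path runs isolate_50 → … → MRCA → … → isolate_6; the MRCA is the node subtending (((isolate_6,isolate_70),((isolate_52,isolate_11),(isolate_63,((isolate_3,isolate_8),(isolate_77,isolate_51))))),(isolate_50,(isolate_56,isolate_28))).
Branch lengths along that path: 5 + 6 + 7 + 2 + 7 = 27.

27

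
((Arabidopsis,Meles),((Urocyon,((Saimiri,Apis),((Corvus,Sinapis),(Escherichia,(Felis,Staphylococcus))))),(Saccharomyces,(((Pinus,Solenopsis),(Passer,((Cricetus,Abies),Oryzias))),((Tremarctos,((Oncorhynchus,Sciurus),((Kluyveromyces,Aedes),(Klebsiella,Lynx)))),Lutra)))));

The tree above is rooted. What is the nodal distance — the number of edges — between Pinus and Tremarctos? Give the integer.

The MRCA of Pinus and Tremarctos is the node subtending (((Pinus,Solenopsis),(Passer,((Cricetus,Abies),Oryzias))),((Tremarctos,((Oncorhynchus,Sciurus),((Kluyveromyces,Aedes),(Klebsiella,Lynx)))),Lutra)).
From Pinus up to that node: 3 branches. From Tremarctos up to the same node: 3 branches. Total: 3 + 3 = 6.

6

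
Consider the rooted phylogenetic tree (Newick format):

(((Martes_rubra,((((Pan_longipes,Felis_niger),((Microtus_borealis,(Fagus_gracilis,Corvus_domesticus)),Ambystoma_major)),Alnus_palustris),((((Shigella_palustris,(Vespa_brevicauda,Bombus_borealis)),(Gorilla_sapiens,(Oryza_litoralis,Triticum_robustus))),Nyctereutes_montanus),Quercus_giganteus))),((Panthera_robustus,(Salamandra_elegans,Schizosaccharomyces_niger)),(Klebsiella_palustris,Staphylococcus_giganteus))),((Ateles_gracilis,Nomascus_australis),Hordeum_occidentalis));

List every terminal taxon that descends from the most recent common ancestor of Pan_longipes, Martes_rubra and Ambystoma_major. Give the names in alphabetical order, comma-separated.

Tracing Pan_longipes: it sits inside (Pan_longipes,Felis_niger).
Tracing Martes_rubra: it sits inside (Martes_rubra,((((Pan_longipes,Felis_niger),((Microtus_borealis,(Fagus_gracilis,Corvus_domesticus)),Ambystoma_major)),Alnus_palustris),((((Shigella_palustris,(Vespa_brevicauda,Bombus_borealis)),(Gorilla_sapiens,(Oryza_litoralis,Triticum_robustus))),Nyctereutes_montanus),Quercus_giganteus))).
Tracing Ambystoma_major: it sits inside ((Microtus_borealis,(Fagus_gracilis,Corvus_domesticus)),Ambystoma_major).
The smallest clade enclosing all 3 is (Martes_rubra,((((Pan_longipes,Felis_niger),((Microtus_borealis,(Fagus_gracilis,Corvus_domesticus)),Ambystoma_major)),Alnus_palustris),((((Shigella_palustris,(Vespa_brevicauda,Bombus_borealis)),(Gorilla_sapiens,(Oryza_litoralis,Triticum_robustus))),Nyctereutes_montanus),Quercus_giganteus))); the answer is its 16 terminal taxa in alphabetical order.

Alnus_palustris, Ambystoma_major, Bombus_borealis, Corvus_domesticus, Fagus_gracilis, Felis_niger, Gorilla_sapiens, Martes_rubra, Microtus_borealis, Nyctereutes_montanus, Oryza_litoralis, Pan_longipes, Quercus_giganteus, Shigella_palustris, Triticum_robustus, Vespa_brevicauda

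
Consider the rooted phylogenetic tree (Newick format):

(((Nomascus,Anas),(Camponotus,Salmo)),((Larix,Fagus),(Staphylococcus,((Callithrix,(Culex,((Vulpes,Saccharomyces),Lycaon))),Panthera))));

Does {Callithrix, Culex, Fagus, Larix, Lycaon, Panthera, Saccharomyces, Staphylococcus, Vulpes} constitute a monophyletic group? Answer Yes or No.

Yes

The most recent common ancestor of these taxa subtends ((Larix,Fagus),(Staphylococcus,((Callithrix,(Culex,((Vulpes,Saccharomyces),Lycaon))),Panthera))).
That clade has exactly 9 tips — every listed taxon and nothing else — so the group is monophyletic.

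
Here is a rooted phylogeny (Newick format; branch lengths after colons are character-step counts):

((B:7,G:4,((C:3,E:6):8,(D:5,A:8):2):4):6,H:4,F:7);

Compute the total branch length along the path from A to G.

18

The path runs A → … → MRCA → … → G; the MRCA is the node subtending (B,G,((C,E),(D,A))).
Branch lengths along that path: 8 + 2 + 4 + 4 = 18.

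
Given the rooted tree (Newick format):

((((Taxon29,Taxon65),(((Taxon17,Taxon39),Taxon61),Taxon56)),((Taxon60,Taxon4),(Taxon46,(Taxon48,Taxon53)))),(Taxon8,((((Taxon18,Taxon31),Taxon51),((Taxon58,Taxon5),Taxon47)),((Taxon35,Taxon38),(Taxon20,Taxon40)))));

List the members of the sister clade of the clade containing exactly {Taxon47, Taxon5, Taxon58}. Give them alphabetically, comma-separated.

The clade containing exactly {Taxon47, Taxon5, Taxon58} attaches to the tree at the node subtending (((Taxon18,Taxon31),Taxon51),((Taxon58,Taxon5),Taxon47)).
The other lineage descending from that same node — the sister group — is ((Taxon18,Taxon31),Taxon51); its 3 tips in alphabetical order are the answer.

Taxon18, Taxon31, Taxon51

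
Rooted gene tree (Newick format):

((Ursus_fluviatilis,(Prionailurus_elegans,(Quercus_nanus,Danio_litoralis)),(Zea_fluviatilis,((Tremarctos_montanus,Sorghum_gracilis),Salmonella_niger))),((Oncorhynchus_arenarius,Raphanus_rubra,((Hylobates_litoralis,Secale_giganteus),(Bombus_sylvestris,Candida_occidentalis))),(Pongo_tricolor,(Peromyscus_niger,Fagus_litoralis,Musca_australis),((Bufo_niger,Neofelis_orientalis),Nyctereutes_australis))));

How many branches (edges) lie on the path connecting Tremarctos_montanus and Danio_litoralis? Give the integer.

7

The MRCA of Tremarctos_montanus and Danio_litoralis is the node subtending (Ursus_fluviatilis,(Prionailurus_elegans,(Quercus_nanus,Danio_litoralis)),(Zea_fluviatilis,((Tremarctos_montanus,Sorghum_gracilis),Salmonella_niger))).
From Tremarctos_montanus up to that node: 4 branches. From Danio_litoralis up to the same node: 3 branches. Total: 4 + 3 = 7.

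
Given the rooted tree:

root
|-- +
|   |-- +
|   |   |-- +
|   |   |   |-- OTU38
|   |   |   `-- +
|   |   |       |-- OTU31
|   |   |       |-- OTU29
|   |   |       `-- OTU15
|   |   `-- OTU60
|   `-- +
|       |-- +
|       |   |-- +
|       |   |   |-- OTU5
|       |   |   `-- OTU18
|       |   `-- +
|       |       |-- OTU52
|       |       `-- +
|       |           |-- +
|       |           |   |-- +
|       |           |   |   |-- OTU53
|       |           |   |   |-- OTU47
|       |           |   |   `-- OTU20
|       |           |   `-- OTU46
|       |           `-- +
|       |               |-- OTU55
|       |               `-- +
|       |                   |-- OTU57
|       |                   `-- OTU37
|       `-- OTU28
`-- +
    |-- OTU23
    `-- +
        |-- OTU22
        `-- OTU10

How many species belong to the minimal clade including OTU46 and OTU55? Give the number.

The MRCA of OTU46 and OTU55 is the node subtending (((OTU53,OTU47,OTU20),OTU46),(OTU55,(OTU57,OTU37))).
That clade contains 7 terminal taxa: OTU20, OTU37, OTU46, OTU47, OTU53, OTU55, OTU57.

7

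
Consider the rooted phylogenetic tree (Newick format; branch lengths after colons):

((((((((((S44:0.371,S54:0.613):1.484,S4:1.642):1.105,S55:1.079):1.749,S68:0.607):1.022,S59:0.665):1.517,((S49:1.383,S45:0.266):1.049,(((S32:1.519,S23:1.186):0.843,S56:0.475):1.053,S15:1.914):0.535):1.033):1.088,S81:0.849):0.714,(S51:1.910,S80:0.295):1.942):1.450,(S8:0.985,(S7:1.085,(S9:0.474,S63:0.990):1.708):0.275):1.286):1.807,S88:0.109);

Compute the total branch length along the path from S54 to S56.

10.586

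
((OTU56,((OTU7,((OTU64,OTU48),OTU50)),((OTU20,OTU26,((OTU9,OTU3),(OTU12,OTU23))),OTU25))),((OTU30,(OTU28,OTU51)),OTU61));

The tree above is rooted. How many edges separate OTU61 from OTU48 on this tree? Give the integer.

The MRCA of OTU61 and OTU48 is the root of the tree.
From OTU61 up to that node: 2 branches. From OTU48 up to the same node: 6 branches. Total: 2 + 6 = 8.

8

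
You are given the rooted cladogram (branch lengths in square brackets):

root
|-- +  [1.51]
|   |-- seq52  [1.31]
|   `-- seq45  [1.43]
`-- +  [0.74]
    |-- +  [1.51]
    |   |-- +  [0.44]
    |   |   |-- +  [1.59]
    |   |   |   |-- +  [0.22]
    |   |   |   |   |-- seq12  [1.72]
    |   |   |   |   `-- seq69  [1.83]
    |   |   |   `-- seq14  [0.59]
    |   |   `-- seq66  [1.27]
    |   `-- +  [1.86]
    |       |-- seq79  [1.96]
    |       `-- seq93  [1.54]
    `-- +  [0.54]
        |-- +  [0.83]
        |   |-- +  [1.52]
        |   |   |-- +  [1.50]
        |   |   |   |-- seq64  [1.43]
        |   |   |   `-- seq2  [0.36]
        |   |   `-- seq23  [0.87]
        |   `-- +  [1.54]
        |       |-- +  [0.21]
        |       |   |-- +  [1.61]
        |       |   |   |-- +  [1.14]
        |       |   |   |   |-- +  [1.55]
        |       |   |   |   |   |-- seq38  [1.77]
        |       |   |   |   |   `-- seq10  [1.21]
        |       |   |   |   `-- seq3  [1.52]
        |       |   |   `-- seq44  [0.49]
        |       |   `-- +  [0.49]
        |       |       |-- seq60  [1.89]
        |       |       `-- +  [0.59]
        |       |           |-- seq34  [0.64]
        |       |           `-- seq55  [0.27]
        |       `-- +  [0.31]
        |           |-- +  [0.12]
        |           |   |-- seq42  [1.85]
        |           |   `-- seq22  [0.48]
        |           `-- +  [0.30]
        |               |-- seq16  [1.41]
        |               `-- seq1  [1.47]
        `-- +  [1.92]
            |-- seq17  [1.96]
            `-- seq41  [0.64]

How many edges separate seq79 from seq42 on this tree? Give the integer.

The MRCA of seq79 and seq42 is the node subtending (((((seq12,seq69),seq14),seq66),(seq79,seq93)),((((seq64,seq2),seq23),(((((seq38,seq10),seq3),seq44),(seq60,(seq34,seq55))),((seq42,seq22),(seq16,seq1)))),(seq17,seq41))).
From seq79 up to that node: 3 branches. From seq42 up to the same node: 6 branches. Total: 3 + 6 = 9.

9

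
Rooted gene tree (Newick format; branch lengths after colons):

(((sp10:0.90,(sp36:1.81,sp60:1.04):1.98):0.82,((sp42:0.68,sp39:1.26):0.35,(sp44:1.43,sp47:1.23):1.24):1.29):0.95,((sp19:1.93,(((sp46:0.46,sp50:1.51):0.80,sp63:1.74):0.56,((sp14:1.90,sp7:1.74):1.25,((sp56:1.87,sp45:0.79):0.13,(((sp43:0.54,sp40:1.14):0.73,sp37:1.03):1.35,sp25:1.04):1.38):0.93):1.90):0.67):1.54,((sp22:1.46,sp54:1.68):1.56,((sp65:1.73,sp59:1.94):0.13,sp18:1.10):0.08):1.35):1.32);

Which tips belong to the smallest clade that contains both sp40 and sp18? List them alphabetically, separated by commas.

sp14, sp18, sp19, sp22, sp25, sp37, sp40, sp43, sp45, sp46, sp50, sp54, sp56, sp59, sp63, sp65, sp7

Tracing sp40: it sits inside (sp43,sp40).
Tracing sp18: it sits inside ((sp65,sp59),sp18).
The smallest clade enclosing both is ((sp19,(((sp46,sp50),sp63),((sp14,sp7),((sp56,sp45),(((sp43,sp40),sp37),sp25))))),((sp22,sp54),((sp65,sp59),sp18))); the answer is its 17 terminal taxa in alphabetical order.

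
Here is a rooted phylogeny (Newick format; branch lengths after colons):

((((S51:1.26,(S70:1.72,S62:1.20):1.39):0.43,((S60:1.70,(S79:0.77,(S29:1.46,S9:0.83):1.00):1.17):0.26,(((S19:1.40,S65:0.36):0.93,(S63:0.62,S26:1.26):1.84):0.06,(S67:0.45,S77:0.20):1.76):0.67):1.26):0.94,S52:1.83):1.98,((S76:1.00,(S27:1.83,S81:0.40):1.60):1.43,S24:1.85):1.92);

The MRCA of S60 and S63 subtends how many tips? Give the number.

10

The MRCA of S60 and S63 is the node subtending ((S60,(S79,(S29,S9))),(((S19,S65),(S63,S26)),(S67,S77))).
That clade contains 10 terminal taxa: S19, S26, S29, S60, S63, S65, S67, S77, S79, S9.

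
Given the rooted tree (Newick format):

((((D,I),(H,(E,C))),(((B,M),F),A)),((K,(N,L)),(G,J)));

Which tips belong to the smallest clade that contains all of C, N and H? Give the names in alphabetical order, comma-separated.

Tracing C: it sits inside (E,C).
Tracing N: it sits inside (N,L).
Tracing H: it sits inside (H,(E,C)).
The smallest clade enclosing all 3 is the whole tree (their MRCA is the root), so the answer is all 14 tips in alphabetical order.

A, B, C, D, E, F, G, H, I, J, K, L, M, N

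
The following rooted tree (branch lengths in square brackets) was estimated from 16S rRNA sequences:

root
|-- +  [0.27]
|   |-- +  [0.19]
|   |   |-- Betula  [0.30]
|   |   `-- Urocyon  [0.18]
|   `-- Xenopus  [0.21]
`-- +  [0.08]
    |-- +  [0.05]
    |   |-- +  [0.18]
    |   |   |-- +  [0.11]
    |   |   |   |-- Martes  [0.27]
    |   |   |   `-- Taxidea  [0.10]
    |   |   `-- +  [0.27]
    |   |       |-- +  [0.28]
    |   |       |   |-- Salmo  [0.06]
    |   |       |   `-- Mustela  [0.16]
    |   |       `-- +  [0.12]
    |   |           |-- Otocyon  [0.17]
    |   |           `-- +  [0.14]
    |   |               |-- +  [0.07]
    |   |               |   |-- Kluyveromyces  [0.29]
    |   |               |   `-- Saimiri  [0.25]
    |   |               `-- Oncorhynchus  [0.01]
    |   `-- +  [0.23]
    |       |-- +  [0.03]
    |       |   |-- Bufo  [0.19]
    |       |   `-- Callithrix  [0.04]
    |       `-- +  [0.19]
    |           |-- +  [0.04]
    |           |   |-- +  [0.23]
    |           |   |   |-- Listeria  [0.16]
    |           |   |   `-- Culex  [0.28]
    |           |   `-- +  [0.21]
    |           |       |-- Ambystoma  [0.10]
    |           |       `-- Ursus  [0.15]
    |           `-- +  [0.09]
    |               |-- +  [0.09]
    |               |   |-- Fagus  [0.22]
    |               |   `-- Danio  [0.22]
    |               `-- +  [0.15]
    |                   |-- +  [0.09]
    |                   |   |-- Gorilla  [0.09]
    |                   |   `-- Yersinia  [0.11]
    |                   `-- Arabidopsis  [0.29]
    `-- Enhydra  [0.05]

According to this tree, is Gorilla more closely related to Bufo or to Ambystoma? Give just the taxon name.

Ambystoma

The MRCA of Gorilla and Ambystoma subtends (((Listeria,Culex),(Ambystoma,Ursus)),((Fagus,Danio),((Gorilla,Yersinia),Arabidopsis))) (9 taxa).
The MRCA of Gorilla and Bufo subtends ((Bufo,Callithrix),(((Listeria,Culex),(Ambystoma,Ursus)),((Fagus,Danio),((Gorilla,Yersinia),Arabidopsis)))) (11 taxa).
The first is nested inside the second, so Gorilla shares a more recent common ancestor with Ambystoma.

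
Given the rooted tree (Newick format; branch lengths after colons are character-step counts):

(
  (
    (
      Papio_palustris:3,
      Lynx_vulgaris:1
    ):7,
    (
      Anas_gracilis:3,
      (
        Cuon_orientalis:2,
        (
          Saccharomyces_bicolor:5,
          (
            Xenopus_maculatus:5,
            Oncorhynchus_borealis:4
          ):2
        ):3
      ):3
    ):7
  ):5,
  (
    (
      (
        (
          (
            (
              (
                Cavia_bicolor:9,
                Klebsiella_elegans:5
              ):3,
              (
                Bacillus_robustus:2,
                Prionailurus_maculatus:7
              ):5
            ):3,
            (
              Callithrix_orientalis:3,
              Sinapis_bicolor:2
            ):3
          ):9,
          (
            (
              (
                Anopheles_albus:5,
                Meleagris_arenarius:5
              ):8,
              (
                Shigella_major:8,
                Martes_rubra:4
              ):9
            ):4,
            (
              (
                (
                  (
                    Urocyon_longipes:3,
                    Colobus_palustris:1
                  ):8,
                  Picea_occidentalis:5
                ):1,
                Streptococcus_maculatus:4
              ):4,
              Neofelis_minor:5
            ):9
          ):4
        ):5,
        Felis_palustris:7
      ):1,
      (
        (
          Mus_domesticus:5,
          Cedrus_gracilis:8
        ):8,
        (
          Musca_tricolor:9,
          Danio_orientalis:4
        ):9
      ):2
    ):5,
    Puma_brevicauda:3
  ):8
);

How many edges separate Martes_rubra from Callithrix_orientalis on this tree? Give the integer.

The MRCA of Martes_rubra and Callithrix_orientalis is the node subtending ((((Cavia_bicolor,Klebsiella_elegans),(Bacillus_robustus,Prionailurus_maculatus)),(Callithrix_orientalis,Sinapis_bicolor)),(((Anopheles_albus,Meleagris_arenarius),(Shigella_major,Martes_rubra)),((((Urocyon_longipes,Colobus_palustris),Picea_occidentalis),Streptococcus_maculatus),Neofelis_minor))).
From Martes_rubra up to that node: 4 branches. From Callithrix_orientalis up to the same node: 3 branches. Total: 4 + 3 = 7.

7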